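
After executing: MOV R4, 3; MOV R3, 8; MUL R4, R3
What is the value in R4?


Register state trace:
  MOV R4, 3  → R4 = 3
  MOV R3, 8  → R3 = 8
  MUL R4, R3  → R4 = 3 * 8 = 24
Final: R4 = 24

24


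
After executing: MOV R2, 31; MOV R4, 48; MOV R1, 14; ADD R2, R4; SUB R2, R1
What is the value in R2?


Register state trace:
  MOV R2, 31  → R2 = 31
  MOV R4, 48  → R4 = 48
  MOV R1, 14  → R1 = 14
  ADD R2, R4  → R2 = 31 + 48 = 79
  SUB R2, R1  → R2 = 79 - 14 = 65
Final: R2 = 65

65


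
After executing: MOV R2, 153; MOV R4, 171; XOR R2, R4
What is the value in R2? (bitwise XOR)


Register state trace:
  MOV R2, 153  → R2 = 153 (0b10011001)
  MOV R4, 171  → R4 = 171 (0b10101011)
  XOR R2, R4  → R2 = 153 XOR 171 = 50 (0b00110010)
Final: R2 = 50

50


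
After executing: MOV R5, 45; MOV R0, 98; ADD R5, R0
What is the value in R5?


Register state trace:
  MOV R5, 45  → R5 = 45
  MOV R0, 98  → R0 = 98
  ADD R5, R0  → R5 = 45 + 98 = 143
Final: R5 = 143

143


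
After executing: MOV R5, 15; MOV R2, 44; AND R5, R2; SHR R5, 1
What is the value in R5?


Register state trace:
  MOV R5, 15  → R5 = 15 (0b00001111)
  MOV R2, 44  → R2 = 44 (0b00101100)
  AND R5, R2  → R5 = 15 AND 44 = 12 (0b00001100)
  SHR R5, 1  → R5 = 12 >> 1 = 6
Final: R5 = 6

6


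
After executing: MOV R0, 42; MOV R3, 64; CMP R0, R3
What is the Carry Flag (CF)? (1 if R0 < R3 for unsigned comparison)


Register state trace:
  MOV R0, 42  → R0 = 42
  MOV R3, 64  → R3 = 64
  CMP R0, R3  → unsigned 42 - 64: borrow occurs
  42 < 64, so CF = 1
CF = 1

1


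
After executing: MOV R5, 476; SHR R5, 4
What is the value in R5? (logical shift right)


Register state trace:
  MOV R5, 476  → R5 = 476
  SHR R5, 4  → R5 = 476 >> 4 = 476 // 2^4 = 29
Final: R5 = 29

29


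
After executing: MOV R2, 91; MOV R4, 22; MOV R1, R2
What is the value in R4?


Register state trace:
  MOV R2, 91  → R2 = 91
  MOV R4, 22  → R4 = 22
  MOV R1, R2  → R1 = 91
Final: R4 = 22

22


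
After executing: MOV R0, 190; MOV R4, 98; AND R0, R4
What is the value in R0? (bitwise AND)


Register state trace:
  MOV R0, 190  → R0 = 190 (0b10111110)
  MOV R4, 98  → R4 = 98 (0b01100010)
  AND R0, R4  → R0 = 190 AND 98 = 34 (0b00100010)
Final: R0 = 34

34


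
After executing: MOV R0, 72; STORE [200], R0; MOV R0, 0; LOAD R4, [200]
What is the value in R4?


Register and memory trace:
  MOV R0, 72  → R0 = 72
  STORE [200], R0  → mem[200] = 72
  MOV R0, 0  → R0 = 0
  LOAD R4, [200]  → R4 = mem[200] = 72
Final: R4 = 72

72


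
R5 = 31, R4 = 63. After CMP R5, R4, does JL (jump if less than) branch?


Trace:
  R5 = 31, R4 = 63
  CMP R5, R4  → compares 31 vs 63
  JL checks: is 31 less than 63?
  31 < 63, so condition is true
Branch taken: Yes

Yes


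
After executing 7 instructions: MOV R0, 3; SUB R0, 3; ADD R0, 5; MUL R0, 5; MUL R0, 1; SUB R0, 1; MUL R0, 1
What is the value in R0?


Register state trace:
  MOV R0, 3  → R0 = 3
  SUB R0, 3  → R0 = 3 - 3 = 0
  ADD R0, 5  → R0 = 0 + 5 = 5
  MUL R0, 5  → R0 = 5 * 5 = 25
  MUL R0, 1  → R0 = 25 * 1 = 25
  SUB R0, 1  → R0 = 25 - 1 = 24
  MUL R0, 1  → R0 = 24 * 1 = 24
Final: R0 = 24

24


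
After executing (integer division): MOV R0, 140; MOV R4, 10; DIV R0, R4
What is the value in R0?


Register state trace:
  MOV R0, 140  → R0 = 140
  MOV R4, 10  → R4 = 10
  DIV R0, R4  → R0 = 140 // 10 = 14
Final: R0 = 14

14


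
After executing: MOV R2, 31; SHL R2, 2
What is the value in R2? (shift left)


Register state trace:
  MOV R2, 31  → R2 = 31
  SHL R2, 2  → R2 = 31 << 2 = 31 * 2^2 = 124
Final: R2 = 124

124


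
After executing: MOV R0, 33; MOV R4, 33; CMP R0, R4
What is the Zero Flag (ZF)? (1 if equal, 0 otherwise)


Register state trace:
  MOV R0, 33  → R0 = 33
  MOV R4, 33  → R4 = 33
  CMP R0, R4  → computes 33 - 33 = 0
  Result is zero, so values are equal
ZF = 1

1


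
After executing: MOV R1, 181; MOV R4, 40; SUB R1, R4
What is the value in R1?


Register state trace:
  MOV R1, 181  → R1 = 181
  MOV R4, 40  → R4 = 40
  SUB R1, R4  → R1 = 181 - 40 = 141
Final: R1 = 141

141


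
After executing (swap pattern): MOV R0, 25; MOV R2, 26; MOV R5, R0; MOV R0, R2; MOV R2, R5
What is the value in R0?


Register state trace (swap pattern):
  MOV R0, 25  → R0 = 25
  MOV R2, 26  → R2 = 26
  MOV R5, R0  → R5 = 25  (save R0)
  MOV R0, R2  → R0 = 26  (R0 gets R2's value)
  MOV R2, R5  → R2 = 25  (R2 gets saved value)
Final: R0 = 26

26


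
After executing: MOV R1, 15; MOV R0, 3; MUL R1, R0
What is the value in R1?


Register state trace:
  MOV R1, 15  → R1 = 15
  MOV R0, 3  → R0 = 3
  MUL R1, R0  → R1 = 15 * 3 = 45
Final: R1 = 45

45


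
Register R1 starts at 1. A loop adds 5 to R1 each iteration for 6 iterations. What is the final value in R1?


Starting value: R1 = 1
  Iter 1: R1 = 1 + 5 = 6
  Iter 2: R1 = 6 + 5 = 11
  Iter 3: R1 = 11 + 5 = 16
  Iter 4: R1 = 16 + 5 = 21
  Iter 5: R1 = 21 + 5 = 26
  Iter 6: R1 = 26 + 5 = 31
Final: R1 = 31

31


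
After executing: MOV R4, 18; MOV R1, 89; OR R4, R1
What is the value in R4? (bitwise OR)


Register state trace:
  MOV R4, 18  → R4 = 18 (0b00010010)
  MOV R1, 89  → R1 = 89 (0b01011001)
  OR R4, R1   → R4 = 18 OR 89 = 91 (0b01011011)
Final: R4 = 91

91


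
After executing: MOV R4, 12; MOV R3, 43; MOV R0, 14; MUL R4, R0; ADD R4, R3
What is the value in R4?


Register state trace:
  MOV R4, 12  → R4 = 12
  MOV R3, 43  → R3 = 43
  MOV R0, 14  → R0 = 14
  MUL R4, R0  → R4 = 12 * 14 = 168
  ADD R4, R3  → R4 = 168 + 43 = 211
Final: R4 = 211

211


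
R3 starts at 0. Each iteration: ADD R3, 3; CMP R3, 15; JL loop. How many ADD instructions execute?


Loop trace (R3 starts at 0, target 15, step 3):
  ADD #1: R3 = 0 + 3 = 3  → 3 < 15, loop
  ADD #2: R3 = 3 + 3 = 6  → 6 < 15, loop
  ADD #3: R3 = 6 + 3 = 9  → 9 < 15, loop
  ADD #4: R3 = 9 + 3 = 12  → 12 < 15, loop
  ADD #5: R3 = 12 + 3 = 15  → 15 >= 15, exit
Total ADD instructions: 5

5


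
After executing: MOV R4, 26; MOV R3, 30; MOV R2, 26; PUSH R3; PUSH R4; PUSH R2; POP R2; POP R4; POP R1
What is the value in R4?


Stack trace (top is rightmost):
  MOV R4, 26  → R4 = 26
  MOV R3, 30  → R3 = 30
  MOV R2, 26  → R2 = 26
  PUSH R3  → stack: [30]
  PUSH R4  → stack: [30, 26]
  PUSH R2  → stack: [30, 26, 26]
  POP R2  → R2 = 26, stack: [30, 26]
  POP R4  → R4 = 26, stack: [30]
  POP R1  → R1 = 30, stack: []
Final: R4 = 26

26


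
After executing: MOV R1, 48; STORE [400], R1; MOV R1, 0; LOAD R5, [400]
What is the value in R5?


Register and memory trace:
  MOV R1, 48  → R1 = 48
  STORE [400], R1  → mem[400] = 48
  MOV R1, 0  → R1 = 0
  LOAD R5, [400]  → R5 = mem[400] = 48
Final: R5 = 48

48


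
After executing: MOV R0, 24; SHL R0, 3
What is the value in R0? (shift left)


Register state trace:
  MOV R0, 24  → R0 = 24
  SHL R0, 3  → R0 = 24 << 3 = 24 * 2^3 = 192
Final: R0 = 192

192


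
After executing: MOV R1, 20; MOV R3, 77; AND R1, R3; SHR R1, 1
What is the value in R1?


Register state trace:
  MOV R1, 20  → R1 = 20 (0b00010100)
  MOV R3, 77  → R3 = 77 (0b01001101)
  AND R1, R3  → R1 = 20 AND 77 = 4 (0b00000100)
  SHR R1, 1  → R1 = 4 >> 1 = 2
Final: R1 = 2

2


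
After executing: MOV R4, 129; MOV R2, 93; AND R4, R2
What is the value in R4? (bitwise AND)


Register state trace:
  MOV R4, 129  → R4 = 129 (0b10000001)
  MOV R2, 93  → R2 = 93 (0b01011101)
  AND R4, R2  → R4 = 129 AND 93 = 1 (0b00000001)
Final: R4 = 1

1


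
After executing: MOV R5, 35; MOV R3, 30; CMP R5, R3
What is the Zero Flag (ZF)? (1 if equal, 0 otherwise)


Register state trace:
  MOV R5, 35  → R5 = 35
  MOV R3, 30  → R3 = 30
  CMP R5, R3  → computes 35 - 30 = 5
  Result is nonzero, so values are not equal
ZF = 0

0


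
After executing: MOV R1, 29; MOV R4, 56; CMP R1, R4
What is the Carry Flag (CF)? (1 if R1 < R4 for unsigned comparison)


Register state trace:
  MOV R1, 29  → R1 = 29
  MOV R4, 56  → R4 = 56
  CMP R1, R4  → unsigned 29 - 56: borrow occurs
  29 < 56, so CF = 1
CF = 1

1


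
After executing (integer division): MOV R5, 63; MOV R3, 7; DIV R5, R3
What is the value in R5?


Register state trace:
  MOV R5, 63  → R5 = 63
  MOV R3, 7  → R3 = 7
  DIV R5, R3  → R5 = 63 // 7 = 9
Final: R5 = 9

9


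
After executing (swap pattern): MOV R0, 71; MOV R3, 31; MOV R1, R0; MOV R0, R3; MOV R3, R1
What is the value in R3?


Register state trace (swap pattern):
  MOV R0, 71  → R0 = 71
  MOV R3, 31  → R3 = 31
  MOV R1, R0  → R1 = 71  (save R0)
  MOV R0, R3  → R0 = 31  (R0 gets R3's value)
  MOV R3, R1  → R3 = 71  (R3 gets saved value)
Final: R3 = 71

71


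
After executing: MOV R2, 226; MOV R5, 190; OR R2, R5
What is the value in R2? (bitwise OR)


Register state trace:
  MOV R2, 226  → R2 = 226 (0b11100010)
  MOV R5, 190  → R5 = 190 (0b10111110)
  OR R2, R5   → R2 = 226 OR 190 = 254 (0b11111110)
Final: R2 = 254

254


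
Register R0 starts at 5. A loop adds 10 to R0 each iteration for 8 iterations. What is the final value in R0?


Starting value: R0 = 5
  Iter 1: R0 = 5 + 10 = 15
  Iter 2: R0 = 15 + 10 = 25
  Iter 3: R0 = 25 + 10 = 35
  Iter 4: R0 = 35 + 10 = 45
  Iter 5: R0 = 45 + 10 = 55
  Iter 6: R0 = 55 + 10 = 65
  Iter 7: R0 = 65 + 10 = 75
  Iter 8: R0 = 75 + 10 = 85
Final: R0 = 85

85


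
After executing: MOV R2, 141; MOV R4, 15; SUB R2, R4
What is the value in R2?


Register state trace:
  MOV R2, 141  → R2 = 141
  MOV R4, 15  → R4 = 15
  SUB R2, R4  → R2 = 141 - 15 = 126
Final: R2 = 126

126


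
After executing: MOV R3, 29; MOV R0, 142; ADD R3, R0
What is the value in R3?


Register state trace:
  MOV R3, 29  → R3 = 29
  MOV R0, 142  → R0 = 142
  ADD R3, R0  → R3 = 29 + 142 = 171
Final: R3 = 171

171


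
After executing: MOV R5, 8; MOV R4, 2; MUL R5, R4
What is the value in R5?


Register state trace:
  MOV R5, 8  → R5 = 8
  MOV R4, 2  → R4 = 2
  MUL R5, R4  → R5 = 8 * 2 = 16
Final: R5 = 16

16


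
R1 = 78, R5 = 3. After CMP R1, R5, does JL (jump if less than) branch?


Trace:
  R1 = 78, R5 = 3
  CMP R1, R5  → compares 78 vs 3
  JL checks: is 78 less than 3?
  78 > 3, so condition is false
Branch taken: No

No


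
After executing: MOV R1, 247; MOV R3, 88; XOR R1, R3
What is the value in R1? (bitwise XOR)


Register state trace:
  MOV R1, 247  → R1 = 247 (0b11110111)
  MOV R3, 88  → R3 = 88 (0b01011000)
  XOR R1, R3  → R1 = 247 XOR 88 = 175 (0b10101111)
Final: R1 = 175

175


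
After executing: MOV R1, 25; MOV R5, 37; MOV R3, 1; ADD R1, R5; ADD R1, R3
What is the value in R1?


Register state trace:
  MOV R1, 25  → R1 = 25
  MOV R5, 37  → R5 = 37
  MOV R3, 1  → R3 = 1
  ADD R1, R5  → R1 = 25 + 37 = 62
  ADD R1, R3  → R1 = 62 + 1 = 63
Final: R1 = 63

63


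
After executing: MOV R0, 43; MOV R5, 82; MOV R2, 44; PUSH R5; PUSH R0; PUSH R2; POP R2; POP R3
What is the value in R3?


Stack trace (top is rightmost):
  MOV R0, 43  → R0 = 43
  MOV R5, 82  → R5 = 82
  MOV R2, 44  → R2 = 44
  PUSH R5  → stack: [82]
  PUSH R0  → stack: [82, 43]
  PUSH R2  → stack: [82, 43, 44]
  POP R2  → R2 = 44, stack: [82, 43]
  POP R3  → R3 = 43, stack: [82]
Final: R3 = 43

43


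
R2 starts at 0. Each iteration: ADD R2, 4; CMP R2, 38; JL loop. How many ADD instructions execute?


Loop trace (R2 starts at 0, target 38, step 4):
  ADD #1: R2 = 0 + 4 = 4  → 4 < 38, loop
  ADD #2: R2 = 4 + 4 = 8  → 8 < 38, loop
  ADD #3: R2 = 8 + 4 = 12  → 12 < 38, loop
  ADD #4: R2 = 12 + 4 = 16  → 16 < 38, loop
  ADD #5: R2 = 16 + 4 = 20  → 20 < 38, loop
  ADD #6: R2 = 20 + 4 = 24  → 24 < 38, loop
  ADD #7: R2 = 24 + 4 = 28  → 28 < 38, loop
  ADD #8: R2 = 28 + 4 = 32  → 32 < 38, loop
  ADD #9: R2 = 32 + 4 = 36  → 36 < 38, loop
  ADD #10: R2 = 36 + 4 = 40  → 40 >= 38, exit
Total ADD instructions: 10

10


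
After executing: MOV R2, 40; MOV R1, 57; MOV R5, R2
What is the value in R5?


Register state trace:
  MOV R2, 40  → R2 = 40
  MOV R1, 57  → R1 = 57
  MOV R5, R2  → R5 = 40
Final: R5 = 40

40


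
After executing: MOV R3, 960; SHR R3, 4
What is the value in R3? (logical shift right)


Register state trace:
  MOV R3, 960  → R3 = 960
  SHR R3, 4  → R3 = 960 >> 4 = 960 // 2^4 = 60
Final: R3 = 60

60


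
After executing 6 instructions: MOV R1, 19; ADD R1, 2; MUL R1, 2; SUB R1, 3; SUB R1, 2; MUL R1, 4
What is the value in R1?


Register state trace:
  MOV R1, 19  → R1 = 19
  ADD R1, 2  → R1 = 19 + 2 = 21
  MUL R1, 2  → R1 = 21 * 2 = 42
  SUB R1, 3  → R1 = 42 - 3 = 39
  SUB R1, 2  → R1 = 39 - 2 = 37
  MUL R1, 4  → R1 = 37 * 4 = 148
Final: R1 = 148

148


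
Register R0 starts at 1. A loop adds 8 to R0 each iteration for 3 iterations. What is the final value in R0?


Starting value: R0 = 1
  Iter 1: R0 = 1 + 8 = 9
  Iter 2: R0 = 9 + 8 = 17
  Iter 3: R0 = 17 + 8 = 25
Final: R0 = 25

25


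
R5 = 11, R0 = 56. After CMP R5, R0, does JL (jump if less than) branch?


Trace:
  R5 = 11, R0 = 56
  CMP R5, R0  → compares 11 vs 56
  JL checks: is 11 less than 56?
  11 < 56, so condition is true
Branch taken: Yes

Yes


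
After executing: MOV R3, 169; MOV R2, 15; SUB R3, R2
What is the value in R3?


Register state trace:
  MOV R3, 169  → R3 = 169
  MOV R2, 15  → R2 = 15
  SUB R3, R2  → R3 = 169 - 15 = 154
Final: R3 = 154

154


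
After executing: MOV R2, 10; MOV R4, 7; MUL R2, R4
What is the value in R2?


Register state trace:
  MOV R2, 10  → R2 = 10
  MOV R4, 7  → R4 = 7
  MUL R2, R4  → R2 = 10 * 7 = 70
Final: R2 = 70

70


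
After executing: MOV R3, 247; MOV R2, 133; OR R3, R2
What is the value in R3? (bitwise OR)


Register state trace:
  MOV R3, 247  → R3 = 247 (0b11110111)
  MOV R2, 133  → R2 = 133 (0b10000101)
  OR R3, R2   → R3 = 247 OR 133 = 247 (0b11110111)
Final: R3 = 247

247


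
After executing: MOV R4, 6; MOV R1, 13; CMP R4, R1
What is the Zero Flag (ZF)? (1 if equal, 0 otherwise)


Register state trace:
  MOV R4, 6  → R4 = 6
  MOV R1, 13  → R1 = 13
  CMP R4, R1  → computes 6 - 13 = -7
  Result is nonzero, so values are not equal
ZF = 0

0


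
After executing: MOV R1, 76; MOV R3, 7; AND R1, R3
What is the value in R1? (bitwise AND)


Register state trace:
  MOV R1, 76  → R1 = 76 (0b01001100)
  MOV R3, 7  → R3 = 7 (0b00000111)
  AND R1, R3  → R1 = 76 AND 7 = 4 (0b00000100)
Final: R1 = 4

4


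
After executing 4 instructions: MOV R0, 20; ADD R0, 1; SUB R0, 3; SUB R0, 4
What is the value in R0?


Register state trace:
  MOV R0, 20  → R0 = 20
  ADD R0, 1  → R0 = 20 + 1 = 21
  SUB R0, 3  → R0 = 21 - 3 = 18
  SUB R0, 4  → R0 = 18 - 4 = 14
Final: R0 = 14

14


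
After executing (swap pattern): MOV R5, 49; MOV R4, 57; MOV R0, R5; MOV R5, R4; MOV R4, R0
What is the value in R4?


Register state trace (swap pattern):
  MOV R5, 49  → R5 = 49
  MOV R4, 57  → R4 = 57
  MOV R0, R5  → R0 = 49  (save R5)
  MOV R5, R4  → R5 = 57  (R5 gets R4's value)
  MOV R4, R0  → R4 = 49  (R4 gets saved value)
Final: R4 = 49

49


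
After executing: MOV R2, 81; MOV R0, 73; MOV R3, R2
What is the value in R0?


Register state trace:
  MOV R2, 81  → R2 = 81
  MOV R0, 73  → R0 = 73
  MOV R3, R2  → R3 = 81
Final: R0 = 73

73


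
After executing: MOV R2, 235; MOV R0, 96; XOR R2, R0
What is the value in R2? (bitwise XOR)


Register state trace:
  MOV R2, 235  → R2 = 235 (0b11101011)
  MOV R0, 96  → R0 = 96 (0b01100000)
  XOR R2, R0  → R2 = 235 XOR 96 = 139 (0b10001011)
Final: R2 = 139

139


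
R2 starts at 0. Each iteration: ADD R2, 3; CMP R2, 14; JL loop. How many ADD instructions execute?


Loop trace (R2 starts at 0, target 14, step 3):
  ADD #1: R2 = 0 + 3 = 3  → 3 < 14, loop
  ADD #2: R2 = 3 + 3 = 6  → 6 < 14, loop
  ADD #3: R2 = 6 + 3 = 9  → 9 < 14, loop
  ADD #4: R2 = 9 + 3 = 12  → 12 < 14, loop
  ADD #5: R2 = 12 + 3 = 15  → 15 >= 14, exit
Total ADD instructions: 5

5


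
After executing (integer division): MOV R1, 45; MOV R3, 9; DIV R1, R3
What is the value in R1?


Register state trace:
  MOV R1, 45  → R1 = 45
  MOV R3, 9  → R3 = 9
  DIV R1, R3  → R1 = 45 // 9 = 5
Final: R1 = 5

5


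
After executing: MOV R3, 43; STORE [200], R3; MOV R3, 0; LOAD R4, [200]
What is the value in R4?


Register and memory trace:
  MOV R3, 43  → R3 = 43
  STORE [200], R3  → mem[200] = 43
  MOV R3, 0  → R3 = 0
  LOAD R4, [200]  → R4 = mem[200] = 43
Final: R4 = 43

43


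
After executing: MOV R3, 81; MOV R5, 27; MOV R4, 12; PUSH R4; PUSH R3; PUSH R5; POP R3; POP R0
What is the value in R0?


Stack trace (top is rightmost):
  MOV R3, 81  → R3 = 81
  MOV R5, 27  → R5 = 27
  MOV R4, 12  → R4 = 12
  PUSH R4  → stack: [12]
  PUSH R3  → stack: [12, 81]
  PUSH R5  → stack: [12, 81, 27]
  POP R3  → R3 = 27, stack: [12, 81]
  POP R0  → R0 = 81, stack: [12]
Final: R0 = 81

81


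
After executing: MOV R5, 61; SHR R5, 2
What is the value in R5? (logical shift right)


Register state trace:
  MOV R5, 61  → R5 = 61
  SHR R5, 2  → R5 = 61 >> 2 = 61 // 2^2 = 15
Final: R5 = 15

15


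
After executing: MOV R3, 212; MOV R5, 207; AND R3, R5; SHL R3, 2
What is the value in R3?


Register state trace:
  MOV R3, 212  → R3 = 212 (0b11010100)
  MOV R5, 207  → R5 = 207 (0b11001111)
  AND R3, R5  → R3 = 212 AND 207 = 196 (0b11000100)
  SHL R3, 2  → R3 = 196 << 2 = 784
Final: R3 = 784

784


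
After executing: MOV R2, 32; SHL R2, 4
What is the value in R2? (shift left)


Register state trace:
  MOV R2, 32  → R2 = 32
  SHL R2, 4  → R2 = 32 << 4 = 32 * 2^4 = 512
Final: R2 = 512

512


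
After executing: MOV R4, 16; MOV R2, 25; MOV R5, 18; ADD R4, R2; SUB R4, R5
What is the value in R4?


Register state trace:
  MOV R4, 16  → R4 = 16
  MOV R2, 25  → R2 = 25
  MOV R5, 18  → R5 = 18
  ADD R4, R2  → R4 = 16 + 25 = 41
  SUB R4, R5  → R4 = 41 - 18 = 23
Final: R4 = 23

23


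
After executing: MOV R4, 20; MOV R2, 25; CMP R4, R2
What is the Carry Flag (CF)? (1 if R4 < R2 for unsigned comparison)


Register state trace:
  MOV R4, 20  → R4 = 20
  MOV R2, 25  → R2 = 25
  CMP R4, R2  → unsigned 20 - 25: borrow occurs
  20 < 25, so CF = 1
CF = 1

1


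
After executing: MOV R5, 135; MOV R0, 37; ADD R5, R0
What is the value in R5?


Register state trace:
  MOV R5, 135  → R5 = 135
  MOV R0, 37  → R0 = 37
  ADD R5, R0  → R5 = 135 + 37 = 172
Final: R5 = 172

172


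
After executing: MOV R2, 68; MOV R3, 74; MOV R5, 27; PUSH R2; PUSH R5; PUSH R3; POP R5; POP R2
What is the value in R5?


Stack trace (top is rightmost):
  MOV R2, 68  → R2 = 68
  MOV R3, 74  → R3 = 74
  MOV R5, 27  → R5 = 27
  PUSH R2  → stack: [68]
  PUSH R5  → stack: [68, 27]
  PUSH R3  → stack: [68, 27, 74]
  POP R5  → R5 = 74, stack: [68, 27]
  POP R2  → R2 = 27, stack: [68]
Final: R5 = 74

74


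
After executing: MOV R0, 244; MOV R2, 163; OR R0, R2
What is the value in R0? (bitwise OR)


Register state trace:
  MOV R0, 244  → R0 = 244 (0b11110100)
  MOV R2, 163  → R2 = 163 (0b10100011)
  OR R0, R2   → R0 = 244 OR 163 = 247 (0b11110111)
Final: R0 = 247

247


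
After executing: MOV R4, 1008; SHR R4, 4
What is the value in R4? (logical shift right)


Register state trace:
  MOV R4, 1008  → R4 = 1008
  SHR R4, 4  → R4 = 1008 >> 4 = 1008 // 2^4 = 63
Final: R4 = 63

63


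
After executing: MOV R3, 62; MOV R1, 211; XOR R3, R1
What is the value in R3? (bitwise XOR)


Register state trace:
  MOV R3, 62  → R3 = 62 (0b00111110)
  MOV R1, 211  → R1 = 211 (0b11010011)
  XOR R3, R1  → R3 = 62 XOR 211 = 237 (0b11101101)
Final: R3 = 237

237


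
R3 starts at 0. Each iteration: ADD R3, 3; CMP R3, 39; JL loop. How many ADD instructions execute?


Loop trace (R3 starts at 0, target 39, step 3):
  ADD #1: R3 = 0 + 3 = 3  → 3 < 39, loop
  ADD #2: R3 = 3 + 3 = 6  → 6 < 39, loop
  ADD #3: R3 = 6 + 3 = 9  → 9 < 39, loop
  ADD #4: R3 = 9 + 3 = 12  → 12 < 39, loop
  ADD #5: R3 = 12 + 3 = 15  → 15 < 39, loop
  ADD #6: R3 = 15 + 3 = 18  → 18 < 39, loop
  ADD #7: R3 = 18 + 3 = 21  → 21 < 39, loop
  ADD #8: R3 = 21 + 3 = 24  → 24 < 39, loop
  ADD #9: R3 = 24 + 3 = 27  → 27 < 39, loop
  ADD #10: R3 = 27 + 3 = 30  → 30 < 39, loop
  ADD #11: R3 = 30 + 3 = 33  → 33 < 39, loop
  ADD #12: R3 = 33 + 3 = 36  → 36 < 39, loop
  ADD #13: R3 = 36 + 3 = 39  → 39 >= 39, exit
Total ADD instructions: 13

13


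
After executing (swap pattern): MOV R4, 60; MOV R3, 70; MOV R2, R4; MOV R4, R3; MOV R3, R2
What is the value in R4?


Register state trace (swap pattern):
  MOV R4, 60  → R4 = 60
  MOV R3, 70  → R3 = 70
  MOV R2, R4  → R2 = 60  (save R4)
  MOV R4, R3  → R4 = 70  (R4 gets R3's value)
  MOV R3, R2  → R3 = 60  (R3 gets saved value)
Final: R4 = 70

70


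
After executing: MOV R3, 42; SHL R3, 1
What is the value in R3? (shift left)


Register state trace:
  MOV R3, 42  → R3 = 42
  SHL R3, 1  → R3 = 42 << 1 = 42 * 2^1 = 84
Final: R3 = 84

84


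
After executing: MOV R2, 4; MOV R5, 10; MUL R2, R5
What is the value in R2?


Register state trace:
  MOV R2, 4  → R2 = 4
  MOV R5, 10  → R5 = 10
  MUL R2, R5  → R2 = 4 * 10 = 40
Final: R2 = 40

40


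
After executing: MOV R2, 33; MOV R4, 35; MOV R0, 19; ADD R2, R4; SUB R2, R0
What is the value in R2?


Register state trace:
  MOV R2, 33  → R2 = 33
  MOV R4, 35  → R4 = 35
  MOV R0, 19  → R0 = 19
  ADD R2, R4  → R2 = 33 + 35 = 68
  SUB R2, R0  → R2 = 68 - 19 = 49
Final: R2 = 49

49


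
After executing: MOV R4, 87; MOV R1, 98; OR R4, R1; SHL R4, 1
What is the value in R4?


Register state trace:
  MOV R4, 87  → R4 = 87 (0b01010111)
  MOV R1, 98  → R1 = 98 (0b01100010)
  OR R4, R1  → R4 = 87 OR 98 = 119 (0b01110111)
  SHL R4, 1  → R4 = 119 << 1 = 238
Final: R4 = 238

238


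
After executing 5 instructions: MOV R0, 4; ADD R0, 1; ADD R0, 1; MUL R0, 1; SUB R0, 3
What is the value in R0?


Register state trace:
  MOV R0, 4  → R0 = 4
  ADD R0, 1  → R0 = 4 + 1 = 5
  ADD R0, 1  → R0 = 5 + 1 = 6
  MUL R0, 1  → R0 = 6 * 1 = 6
  SUB R0, 3  → R0 = 6 - 3 = 3
Final: R0 = 3

3


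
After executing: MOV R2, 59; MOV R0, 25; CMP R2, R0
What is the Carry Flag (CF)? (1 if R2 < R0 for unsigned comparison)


Register state trace:
  MOV R2, 59  → R2 = 59
  MOV R0, 25  → R0 = 25
  CMP R2, R0  → unsigned 59 - 25: no borrow
  59 >= 25, so CF = 0
CF = 0

0


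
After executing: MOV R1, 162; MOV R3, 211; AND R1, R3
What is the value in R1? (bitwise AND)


Register state trace:
  MOV R1, 162  → R1 = 162 (0b10100010)
  MOV R3, 211  → R3 = 211 (0b11010011)
  AND R1, R3  → R1 = 162 AND 211 = 130 (0b10000010)
Final: R1 = 130

130


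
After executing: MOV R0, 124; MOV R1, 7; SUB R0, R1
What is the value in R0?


Register state trace:
  MOV R0, 124  → R0 = 124
  MOV R1, 7  → R1 = 7
  SUB R0, R1  → R0 = 124 - 7 = 117
Final: R0 = 117

117


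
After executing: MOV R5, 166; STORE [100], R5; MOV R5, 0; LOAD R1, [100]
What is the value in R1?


Register and memory trace:
  MOV R5, 166  → R5 = 166
  STORE [100], R5  → mem[100] = 166
  MOV R5, 0  → R5 = 0
  LOAD R1, [100]  → R1 = mem[100] = 166
Final: R1 = 166

166


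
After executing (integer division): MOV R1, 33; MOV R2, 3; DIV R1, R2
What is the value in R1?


Register state trace:
  MOV R1, 33  → R1 = 33
  MOV R2, 3  → R2 = 3
  DIV R1, R2  → R1 = 33 // 3 = 11
Final: R1 = 11

11


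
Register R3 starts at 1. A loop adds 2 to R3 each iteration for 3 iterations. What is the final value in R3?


Starting value: R3 = 1
  Iter 1: R3 = 1 + 2 = 3
  Iter 2: R3 = 3 + 2 = 5
  Iter 3: R3 = 5 + 2 = 7
Final: R3 = 7

7


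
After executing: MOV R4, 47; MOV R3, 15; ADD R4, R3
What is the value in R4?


Register state trace:
  MOV R4, 47  → R4 = 47
  MOV R3, 15  → R3 = 15
  ADD R4, R3  → R4 = 47 + 15 = 62
Final: R4 = 62

62


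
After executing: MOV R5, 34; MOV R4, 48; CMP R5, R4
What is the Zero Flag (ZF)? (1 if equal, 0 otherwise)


Register state trace:
  MOV R5, 34  → R5 = 34
  MOV R4, 48  → R4 = 48
  CMP R5, R4  → computes 34 - 48 = -14
  Result is nonzero, so values are not equal
ZF = 0

0


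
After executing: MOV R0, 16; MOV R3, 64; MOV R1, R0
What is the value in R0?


Register state trace:
  MOV R0, 16  → R0 = 16
  MOV R3, 64  → R3 = 64
  MOV R1, R0  → R1 = 16
Final: R0 = 16

16


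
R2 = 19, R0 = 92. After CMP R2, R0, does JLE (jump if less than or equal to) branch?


Trace:
  R2 = 19, R0 = 92
  CMP R2, R0  → compares 19 vs 92
  JLE checks: is 19 less than or equal to 92?
  19 < 92, so condition is true
Branch taken: Yes

Yes


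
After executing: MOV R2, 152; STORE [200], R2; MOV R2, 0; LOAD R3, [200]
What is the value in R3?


Register and memory trace:
  MOV R2, 152  → R2 = 152
  STORE [200], R2  → mem[200] = 152
  MOV R2, 0  → R2 = 0
  LOAD R3, [200]  → R3 = mem[200] = 152
Final: R3 = 152

152


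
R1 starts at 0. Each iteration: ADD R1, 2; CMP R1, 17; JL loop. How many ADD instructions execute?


Loop trace (R1 starts at 0, target 17, step 2):
  ADD #1: R1 = 0 + 2 = 2  → 2 < 17, loop
  ADD #2: R1 = 2 + 2 = 4  → 4 < 17, loop
  ADD #3: R1 = 4 + 2 = 6  → 6 < 17, loop
  ADD #4: R1 = 6 + 2 = 8  → 8 < 17, loop
  ADD #5: R1 = 8 + 2 = 10  → 10 < 17, loop
  ADD #6: R1 = 10 + 2 = 12  → 12 < 17, loop
  ADD #7: R1 = 12 + 2 = 14  → 14 < 17, loop
  ADD #8: R1 = 14 + 2 = 16  → 16 < 17, loop
  ADD #9: R1 = 16 + 2 = 18  → 18 >= 17, exit
Total ADD instructions: 9

9


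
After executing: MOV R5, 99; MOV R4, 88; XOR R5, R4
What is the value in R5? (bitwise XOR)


Register state trace:
  MOV R5, 99  → R5 = 99 (0b01100011)
  MOV R4, 88  → R4 = 88 (0b01011000)
  XOR R5, R4  → R5 = 99 XOR 88 = 59 (0b00111011)
Final: R5 = 59

59


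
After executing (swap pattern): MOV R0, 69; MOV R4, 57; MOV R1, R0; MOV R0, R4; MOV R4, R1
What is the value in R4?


Register state trace (swap pattern):
  MOV R0, 69  → R0 = 69
  MOV R4, 57  → R4 = 57
  MOV R1, R0  → R1 = 69  (save R0)
  MOV R0, R4  → R0 = 57  (R0 gets R4's value)
  MOV R4, R1  → R4 = 69  (R4 gets saved value)
Final: R4 = 69

69


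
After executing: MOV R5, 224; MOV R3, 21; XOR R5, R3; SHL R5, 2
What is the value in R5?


Register state trace:
  MOV R5, 224  → R5 = 224 (0b11100000)
  MOV R3, 21  → R3 = 21 (0b00010101)
  XOR R5, R3  → R5 = 224 XOR 21 = 245 (0b11110101)
  SHL R5, 2  → R5 = 245 << 2 = 980
Final: R5 = 980

980


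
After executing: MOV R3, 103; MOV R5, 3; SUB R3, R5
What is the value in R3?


Register state trace:
  MOV R3, 103  → R3 = 103
  MOV R5, 3  → R5 = 3
  SUB R3, R5  → R3 = 103 - 3 = 100
Final: R3 = 100

100


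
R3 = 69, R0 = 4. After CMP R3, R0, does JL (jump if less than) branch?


Trace:
  R3 = 69, R0 = 4
  CMP R3, R0  → compares 69 vs 4
  JL checks: is 69 less than 4?
  69 > 4, so condition is false
Branch taken: No

No


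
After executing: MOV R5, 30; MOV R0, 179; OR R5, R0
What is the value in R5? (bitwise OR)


Register state trace:
  MOV R5, 30  → R5 = 30 (0b00011110)
  MOV R0, 179  → R0 = 179 (0b10110011)
  OR R5, R0   → R5 = 30 OR 179 = 191 (0b10111111)
Final: R5 = 191

191


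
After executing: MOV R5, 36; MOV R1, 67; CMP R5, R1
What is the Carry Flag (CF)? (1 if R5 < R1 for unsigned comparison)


Register state trace:
  MOV R5, 36  → R5 = 36
  MOV R1, 67  → R1 = 67
  CMP R5, R1  → unsigned 36 - 67: borrow occurs
  36 < 67, so CF = 1
CF = 1

1


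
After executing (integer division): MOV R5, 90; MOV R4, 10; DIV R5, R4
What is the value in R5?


Register state trace:
  MOV R5, 90  → R5 = 90
  MOV R4, 10  → R4 = 10
  DIV R5, R4  → R5 = 90 // 10 = 9
Final: R5 = 9

9


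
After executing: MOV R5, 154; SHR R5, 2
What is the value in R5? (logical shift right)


Register state trace:
  MOV R5, 154  → R5 = 154
  SHR R5, 2  → R5 = 154 >> 2 = 154 // 2^2 = 38
Final: R5 = 38

38


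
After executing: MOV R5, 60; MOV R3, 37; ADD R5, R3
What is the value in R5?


Register state trace:
  MOV R5, 60  → R5 = 60
  MOV R3, 37  → R3 = 37
  ADD R5, R3  → R5 = 60 + 37 = 97
Final: R5 = 97

97


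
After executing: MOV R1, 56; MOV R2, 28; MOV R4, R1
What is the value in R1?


Register state trace:
  MOV R1, 56  → R1 = 56
  MOV R2, 28  → R2 = 28
  MOV R4, R1  → R4 = 56
Final: R1 = 56

56


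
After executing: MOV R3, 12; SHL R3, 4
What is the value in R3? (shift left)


Register state trace:
  MOV R3, 12  → R3 = 12
  SHL R3, 4  → R3 = 12 << 4 = 12 * 2^4 = 192
Final: R3 = 192

192


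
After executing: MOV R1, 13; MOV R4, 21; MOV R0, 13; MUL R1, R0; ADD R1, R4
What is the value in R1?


Register state trace:
  MOV R1, 13  → R1 = 13
  MOV R4, 21  → R4 = 21
  MOV R0, 13  → R0 = 13
  MUL R1, R0  → R1 = 13 * 13 = 169
  ADD R1, R4  → R1 = 169 + 21 = 190
Final: R1 = 190

190


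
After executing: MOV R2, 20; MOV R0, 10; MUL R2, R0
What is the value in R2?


Register state trace:
  MOV R2, 20  → R2 = 20
  MOV R0, 10  → R0 = 10
  MUL R2, R0  → R2 = 20 * 10 = 200
Final: R2 = 200

200


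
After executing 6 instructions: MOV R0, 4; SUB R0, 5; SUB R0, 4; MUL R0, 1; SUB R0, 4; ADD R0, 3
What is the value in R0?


Register state trace:
  MOV R0, 4  → R0 = 4
  SUB R0, 5  → R0 = 4 - 5 = -1
  SUB R0, 4  → R0 = -1 - 4 = -5
  MUL R0, 1  → R0 = -5 * 1 = -5
  SUB R0, 4  → R0 = -5 - 4 = -9
  ADD R0, 3  → R0 = -9 + 3 = -6
Final: R0 = -6

-6


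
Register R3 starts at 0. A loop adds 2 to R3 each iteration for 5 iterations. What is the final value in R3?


Starting value: R3 = 0
  Iter 1: R3 = 0 + 2 = 2
  Iter 2: R3 = 2 + 2 = 4
  Iter 3: R3 = 4 + 2 = 6
  Iter 4: R3 = 6 + 2 = 8
  Iter 5: R3 = 8 + 2 = 10
Final: R3 = 10

10


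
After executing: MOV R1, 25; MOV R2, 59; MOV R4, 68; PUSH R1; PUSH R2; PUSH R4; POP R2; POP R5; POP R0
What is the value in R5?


Stack trace (top is rightmost):
  MOV R1, 25  → R1 = 25
  MOV R2, 59  → R2 = 59
  MOV R4, 68  → R4 = 68
  PUSH R1  → stack: [25]
  PUSH R2  → stack: [25, 59]
  PUSH R4  → stack: [25, 59, 68]
  POP R2  → R2 = 68, stack: [25, 59]
  POP R5  → R5 = 59, stack: [25]
  POP R0  → R0 = 25, stack: []
Final: R5 = 59

59


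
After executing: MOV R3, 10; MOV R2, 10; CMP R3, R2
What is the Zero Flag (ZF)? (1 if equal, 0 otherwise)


Register state trace:
  MOV R3, 10  → R3 = 10
  MOV R2, 10  → R2 = 10
  CMP R3, R2  → computes 10 - 10 = 0
  Result is zero, so values are equal
ZF = 1

1


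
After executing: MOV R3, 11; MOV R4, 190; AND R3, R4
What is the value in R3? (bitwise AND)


Register state trace:
  MOV R3, 11  → R3 = 11 (0b00001011)
  MOV R4, 190  → R4 = 190 (0b10111110)
  AND R3, R4  → R3 = 11 AND 190 = 10 (0b00001010)
Final: R3 = 10

10


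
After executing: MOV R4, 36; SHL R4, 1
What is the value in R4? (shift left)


Register state trace:
  MOV R4, 36  → R4 = 36
  SHL R4, 1  → R4 = 36 << 1 = 36 * 2^1 = 72
Final: R4 = 72

72


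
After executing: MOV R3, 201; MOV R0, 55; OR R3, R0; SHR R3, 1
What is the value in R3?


Register state trace:
  MOV R3, 201  → R3 = 201 (0b11001001)
  MOV R0, 55  → R0 = 55 (0b00110111)
  OR R3, R0  → R3 = 201 OR 55 = 255 (0b11111111)
  SHR R3, 1  → R3 = 255 >> 1 = 127
Final: R3 = 127

127


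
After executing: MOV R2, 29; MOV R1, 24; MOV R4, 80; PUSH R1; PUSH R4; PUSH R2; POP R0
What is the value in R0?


Stack trace (top is rightmost):
  MOV R2, 29  → R2 = 29
  MOV R1, 24  → R1 = 24
  MOV R4, 80  → R4 = 80
  PUSH R1  → stack: [24]
  PUSH R4  → stack: [24, 80]
  PUSH R2  → stack: [24, 80, 29]
  POP R0  → R0 = 29, stack: [24, 80]
Final: R0 = 29

29


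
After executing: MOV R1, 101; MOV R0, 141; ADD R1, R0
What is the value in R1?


Register state trace:
  MOV R1, 101  → R1 = 101
  MOV R0, 141  → R0 = 141
  ADD R1, R0  → R1 = 101 + 141 = 242
Final: R1 = 242

242


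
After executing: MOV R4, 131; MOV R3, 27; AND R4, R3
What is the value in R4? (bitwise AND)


Register state trace:
  MOV R4, 131  → R4 = 131 (0b10000011)
  MOV R3, 27  → R3 = 27 (0b00011011)
  AND R4, R3  → R4 = 131 AND 27 = 3 (0b00000011)
Final: R4 = 3

3


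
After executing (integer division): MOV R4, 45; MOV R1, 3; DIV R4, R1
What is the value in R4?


Register state trace:
  MOV R4, 45  → R4 = 45
  MOV R1, 3  → R1 = 3
  DIV R4, R1  → R4 = 45 // 3 = 15
Final: R4 = 15

15


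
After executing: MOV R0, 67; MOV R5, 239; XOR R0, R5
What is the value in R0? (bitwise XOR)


Register state trace:
  MOV R0, 67  → R0 = 67 (0b01000011)
  MOV R5, 239  → R5 = 239 (0b11101111)
  XOR R0, R5  → R0 = 67 XOR 239 = 172 (0b10101100)
Final: R0 = 172

172


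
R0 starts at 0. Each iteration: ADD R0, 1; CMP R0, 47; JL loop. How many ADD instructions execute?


Loop trace (R0 starts at 0, target 47, step 1):
  ADD #1: R0 = 0 + 1 = 1  → 1 < 47, loop
  ADD #2: R0 = 1 + 1 = 2  → 2 < 47, loop
  ADD #3: R0 = 2 + 1 = 3  → 3 < 47, loop
  ADD #4: R0 = 3 + 1 = 4  → 4 < 47, loop
  ADD #5: R0 = 4 + 1 = 5  → 5 < 47, loop
  ADD #6: R0 = 5 + 1 = 6  → 6 < 47, loop
  ADD #7: R0 = 6 + 1 = 7  → 7 < 47, loop
  ADD #8: R0 = 7 + 1 = 8  → 8 < 47, loop
  ADD #9: R0 = 8 + 1 = 9  → 9 < 47, loop
  ADD #10: R0 = 9 + 1 = 10  → 10 < 47, loop
  ADD #11: R0 = 10 + 1 = 11  → 11 < 47, loop
  ADD #12: R0 = 11 + 1 = 12  → 12 < 47, loop
  ADD #13: R0 = 12 + 1 = 13  → 13 < 47, loop
  ADD #14: R0 = 13 + 1 = 14  → 14 < 47, loop
  ADD #15: R0 = 14 + 1 = 15  → 15 < 47, loop
  ADD #16: R0 = 15 + 1 = 16  → 16 < 47, loop
  ADD #17: R0 = 16 + 1 = 17  → 17 < 47, loop
  ADD #18: R0 = 17 + 1 = 18  → 18 < 47, loop
  ADD #19: R0 = 18 + 1 = 19  → 19 < 47, loop
  ADD #20: R0 = 19 + 1 = 20  → 20 < 47, loop
  ADD #21: R0 = 20 + 1 = 21  → 21 < 47, loop
  ADD #22: R0 = 21 + 1 = 22  → 22 < 47, loop
  ADD #23: R0 = 22 + 1 = 23  → 23 < 47, loop
  ADD #24: R0 = 23 + 1 = 24  → 24 < 47, loop
  ADD #25: R0 = 24 + 1 = 25  → 25 < 47, loop
  ADD #26: R0 = 25 + 1 = 26  → 26 < 47, loop
  ADD #27: R0 = 26 + 1 = 27  → 27 < 47, loop
  ADD #28: R0 = 27 + 1 = 28  → 28 < 47, loop
  ADD #29: R0 = 28 + 1 = 29  → 29 < 47, loop
  ADD #30: R0 = 29 + 1 = 30  → 30 < 47, loop
  ADD #31: R0 = 30 + 1 = 31  → 31 < 47, loop
  ADD #32: R0 = 31 + 1 = 32  → 32 < 47, loop
  ADD #33: R0 = 32 + 1 = 33  → 33 < 47, loop
  ADD #34: R0 = 33 + 1 = 34  → 34 < 47, loop
  ADD #35: R0 = 34 + 1 = 35  → 35 < 47, loop
  ADD #36: R0 = 35 + 1 = 36  → 36 < 47, loop
  ADD #37: R0 = 36 + 1 = 37  → 37 < 47, loop
  ADD #38: R0 = 37 + 1 = 38  → 38 < 47, loop
  ADD #39: R0 = 38 + 1 = 39  → 39 < 47, loop
  ADD #40: R0 = 39 + 1 = 40  → 40 < 47, loop
  ADD #41: R0 = 40 + 1 = 41  → 41 < 47, loop
  ADD #42: R0 = 41 + 1 = 42  → 42 < 47, loop
  ADD #43: R0 = 42 + 1 = 43  → 43 < 47, loop
  ADD #44: R0 = 43 + 1 = 44  → 44 < 47, loop
  ADD #45: R0 = 44 + 1 = 45  → 45 < 47, loop
  ADD #46: R0 = 45 + 1 = 46  → 46 < 47, loop
  ADD #47: R0 = 46 + 1 = 47  → 47 >= 47, exit
Total ADD instructions: 47

47


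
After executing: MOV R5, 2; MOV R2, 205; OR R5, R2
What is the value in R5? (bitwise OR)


Register state trace:
  MOV R5, 2  → R5 = 2 (0b00000010)
  MOV R2, 205  → R2 = 205 (0b11001101)
  OR R5, R2   → R5 = 2 OR 205 = 207 (0b11001111)
Final: R5 = 207

207


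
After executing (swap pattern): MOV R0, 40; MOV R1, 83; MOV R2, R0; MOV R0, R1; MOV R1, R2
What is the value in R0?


Register state trace (swap pattern):
  MOV R0, 40  → R0 = 40
  MOV R1, 83  → R1 = 83
  MOV R2, R0  → R2 = 40  (save R0)
  MOV R0, R1  → R0 = 83  (R0 gets R1's value)
  MOV R1, R2  → R1 = 40  (R1 gets saved value)
Final: R0 = 83

83


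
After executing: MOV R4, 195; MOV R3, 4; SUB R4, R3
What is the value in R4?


Register state trace:
  MOV R4, 195  → R4 = 195
  MOV R3, 4  → R3 = 4
  SUB R4, R3  → R4 = 195 - 4 = 191
Final: R4 = 191

191


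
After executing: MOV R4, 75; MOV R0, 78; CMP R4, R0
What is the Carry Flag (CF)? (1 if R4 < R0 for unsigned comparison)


Register state trace:
  MOV R4, 75  → R4 = 75
  MOV R0, 78  → R0 = 78
  CMP R4, R0  → unsigned 75 - 78: borrow occurs
  75 < 78, so CF = 1
CF = 1

1


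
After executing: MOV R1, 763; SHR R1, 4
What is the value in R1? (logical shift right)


Register state trace:
  MOV R1, 763  → R1 = 763
  SHR R1, 4  → R1 = 763 >> 4 = 763 // 2^4 = 47
Final: R1 = 47

47


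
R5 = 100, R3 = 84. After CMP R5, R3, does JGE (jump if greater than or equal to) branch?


Trace:
  R5 = 100, R3 = 84
  CMP R5, R3  → compares 100 vs 84
  JGE checks: is 100 greater than or equal to 84?
  100 > 84, so condition is true
Branch taken: Yes

Yes


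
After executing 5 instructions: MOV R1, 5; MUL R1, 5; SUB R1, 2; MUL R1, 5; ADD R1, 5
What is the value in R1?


Register state trace:
  MOV R1, 5  → R1 = 5
  MUL R1, 5  → R1 = 5 * 5 = 25
  SUB R1, 2  → R1 = 25 - 2 = 23
  MUL R1, 5  → R1 = 23 * 5 = 115
  ADD R1, 5  → R1 = 115 + 5 = 120
Final: R1 = 120

120


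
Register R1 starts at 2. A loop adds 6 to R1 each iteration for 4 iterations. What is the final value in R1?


Starting value: R1 = 2
  Iter 1: R1 = 2 + 6 = 8
  Iter 2: R1 = 8 + 6 = 14
  Iter 3: R1 = 14 + 6 = 20
  Iter 4: R1 = 20 + 6 = 26
Final: R1 = 26

26


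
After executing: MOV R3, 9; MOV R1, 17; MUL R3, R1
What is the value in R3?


Register state trace:
  MOV R3, 9  → R3 = 9
  MOV R1, 17  → R1 = 17
  MUL R3, R1  → R3 = 9 * 17 = 153
Final: R3 = 153

153


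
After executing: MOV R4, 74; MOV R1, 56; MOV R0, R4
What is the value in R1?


Register state trace:
  MOV R4, 74  → R4 = 74
  MOV R1, 56  → R1 = 56
  MOV R0, R4  → R0 = 74
Final: R1 = 56

56


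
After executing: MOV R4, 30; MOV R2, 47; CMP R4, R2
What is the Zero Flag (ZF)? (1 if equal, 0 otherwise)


Register state trace:
  MOV R4, 30  → R4 = 30
  MOV R2, 47  → R2 = 47
  CMP R4, R2  → computes 30 - 47 = -17
  Result is nonzero, so values are not equal
ZF = 0

0


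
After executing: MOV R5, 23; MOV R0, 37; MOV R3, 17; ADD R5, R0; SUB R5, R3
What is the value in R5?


Register state trace:
  MOV R5, 23  → R5 = 23
  MOV R0, 37  → R0 = 37
  MOV R3, 17  → R3 = 17
  ADD R5, R0  → R5 = 23 + 37 = 60
  SUB R5, R3  → R5 = 60 - 17 = 43
Final: R5 = 43

43


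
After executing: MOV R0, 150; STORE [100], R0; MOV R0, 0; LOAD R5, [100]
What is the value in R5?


Register and memory trace:
  MOV R0, 150  → R0 = 150
  STORE [100], R0  → mem[100] = 150
  MOV R0, 0  → R0 = 0
  LOAD R5, [100]  → R5 = mem[100] = 150
Final: R5 = 150

150


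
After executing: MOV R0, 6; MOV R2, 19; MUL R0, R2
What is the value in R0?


Register state trace:
  MOV R0, 6  → R0 = 6
  MOV R2, 19  → R2 = 19
  MUL R0, R2  → R0 = 6 * 19 = 114
Final: R0 = 114

114


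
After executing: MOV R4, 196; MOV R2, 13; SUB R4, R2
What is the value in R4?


Register state trace:
  MOV R4, 196  → R4 = 196
  MOV R2, 13  → R2 = 13
  SUB R4, R2  → R4 = 196 - 13 = 183
Final: R4 = 183

183


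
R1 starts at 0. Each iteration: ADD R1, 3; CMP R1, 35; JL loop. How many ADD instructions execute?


Loop trace (R1 starts at 0, target 35, step 3):
  ADD #1: R1 = 0 + 3 = 3  → 3 < 35, loop
  ADD #2: R1 = 3 + 3 = 6  → 6 < 35, loop
  ADD #3: R1 = 6 + 3 = 9  → 9 < 35, loop
  ADD #4: R1 = 9 + 3 = 12  → 12 < 35, loop
  ADD #5: R1 = 12 + 3 = 15  → 15 < 35, loop
  ADD #6: R1 = 15 + 3 = 18  → 18 < 35, loop
  ADD #7: R1 = 18 + 3 = 21  → 21 < 35, loop
  ADD #8: R1 = 21 + 3 = 24  → 24 < 35, loop
  ADD #9: R1 = 24 + 3 = 27  → 27 < 35, loop
  ADD #10: R1 = 27 + 3 = 30  → 30 < 35, loop
  ADD #11: R1 = 30 + 3 = 33  → 33 < 35, loop
  ADD #12: R1 = 33 + 3 = 36  → 36 >= 35, exit
Total ADD instructions: 12

12
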